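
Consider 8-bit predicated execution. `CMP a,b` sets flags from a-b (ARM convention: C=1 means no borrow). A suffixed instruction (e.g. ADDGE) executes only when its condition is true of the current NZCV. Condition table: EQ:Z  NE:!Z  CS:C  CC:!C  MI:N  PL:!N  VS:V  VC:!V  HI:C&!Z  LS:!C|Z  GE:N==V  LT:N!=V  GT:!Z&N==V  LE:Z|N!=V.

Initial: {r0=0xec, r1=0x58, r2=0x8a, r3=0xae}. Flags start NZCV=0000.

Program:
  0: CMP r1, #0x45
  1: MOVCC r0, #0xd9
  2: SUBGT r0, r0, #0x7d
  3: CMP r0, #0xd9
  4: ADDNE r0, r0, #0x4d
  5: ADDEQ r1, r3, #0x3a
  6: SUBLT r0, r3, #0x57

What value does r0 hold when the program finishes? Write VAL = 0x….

[0] flags=0010 → (cmp)
[1] flags=0010 CC?F → skip
[2] flags=0010 GT?T → r0=0x6f
[3] flags=1001 → (cmp)
[4] flags=1001 NE?T → r0=0xbc
[5] flags=1001 EQ?F → skip
[6] flags=1001 LT?F → skip

VAL = 0xbc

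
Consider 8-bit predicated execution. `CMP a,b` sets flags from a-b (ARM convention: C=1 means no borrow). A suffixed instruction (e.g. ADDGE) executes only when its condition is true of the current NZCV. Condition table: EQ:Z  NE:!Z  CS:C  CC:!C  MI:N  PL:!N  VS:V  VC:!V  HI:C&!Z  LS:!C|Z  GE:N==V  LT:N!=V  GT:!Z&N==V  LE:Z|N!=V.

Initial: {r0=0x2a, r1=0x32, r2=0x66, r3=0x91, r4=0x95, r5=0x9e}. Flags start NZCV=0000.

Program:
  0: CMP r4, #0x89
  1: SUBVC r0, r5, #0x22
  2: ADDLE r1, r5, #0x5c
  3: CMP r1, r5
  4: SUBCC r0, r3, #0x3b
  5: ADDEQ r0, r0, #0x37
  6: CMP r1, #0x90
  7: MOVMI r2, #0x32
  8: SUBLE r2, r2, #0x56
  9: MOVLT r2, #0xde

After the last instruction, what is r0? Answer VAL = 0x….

VAL = 0x56

[0] flags=0010 → (cmp)
[1] flags=0010 VC?T → r0=0x7c
[2] flags=0010 LE?F → skip
[3] flags=1001 → (cmp)
[4] flags=1001 CC?T → r0=0x56
[5] flags=1001 EQ?F → skip
[6] flags=1001 → (cmp)
[7] flags=1001 MI?T → r2=0x32
[8] flags=1001 LE?F → skip
[9] flags=1001 LT?F → skip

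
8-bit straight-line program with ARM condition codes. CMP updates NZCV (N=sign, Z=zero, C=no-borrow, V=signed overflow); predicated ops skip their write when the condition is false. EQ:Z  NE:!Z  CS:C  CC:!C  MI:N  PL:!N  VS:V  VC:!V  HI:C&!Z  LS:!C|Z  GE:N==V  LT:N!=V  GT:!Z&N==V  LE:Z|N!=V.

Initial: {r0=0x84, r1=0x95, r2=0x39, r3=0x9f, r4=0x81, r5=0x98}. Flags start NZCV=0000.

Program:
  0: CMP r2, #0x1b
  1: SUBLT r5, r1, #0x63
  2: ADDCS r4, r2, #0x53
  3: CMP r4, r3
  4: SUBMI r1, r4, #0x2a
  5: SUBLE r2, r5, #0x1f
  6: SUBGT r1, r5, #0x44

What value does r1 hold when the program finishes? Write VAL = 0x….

[0] flags=0010 → (cmp)
[1] flags=0010 LT?F → skip
[2] flags=0010 CS?T → r4=0x8c
[3] flags=1000 → (cmp)
[4] flags=1000 MI?T → r1=0x62
[5] flags=1000 LE?T → r2=0x79
[6] flags=1000 GT?F → skip

VAL = 0x62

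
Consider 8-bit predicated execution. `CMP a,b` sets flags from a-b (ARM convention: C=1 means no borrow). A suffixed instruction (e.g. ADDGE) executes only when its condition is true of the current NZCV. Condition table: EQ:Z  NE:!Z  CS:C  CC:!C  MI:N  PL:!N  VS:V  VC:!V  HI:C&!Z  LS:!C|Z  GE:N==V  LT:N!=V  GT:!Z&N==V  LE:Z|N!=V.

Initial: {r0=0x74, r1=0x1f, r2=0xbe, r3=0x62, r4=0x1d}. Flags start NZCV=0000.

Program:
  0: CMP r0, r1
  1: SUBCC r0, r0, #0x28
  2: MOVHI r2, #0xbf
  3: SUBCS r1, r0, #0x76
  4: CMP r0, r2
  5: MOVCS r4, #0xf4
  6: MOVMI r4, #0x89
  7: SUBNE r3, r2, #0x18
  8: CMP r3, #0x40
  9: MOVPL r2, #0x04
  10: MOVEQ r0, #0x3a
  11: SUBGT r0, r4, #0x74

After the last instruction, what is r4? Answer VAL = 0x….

[0] flags=0010 → (cmp)
[1] flags=0010 CC?F → skip
[2] flags=0010 HI?T → r2=0xbf
[3] flags=0010 CS?T → r1=0xfe
[4] flags=1001 → (cmp)
[5] flags=1001 CS?F → skip
[6] flags=1001 MI?T → r4=0x89
[7] flags=1001 NE?T → r3=0xa7
[8] flags=0011 → (cmp)
[9] flags=0011 PL?T → r2=0x04
[10] flags=0011 EQ?F → skip
[11] flags=0011 GT?F → skip

VAL = 0x89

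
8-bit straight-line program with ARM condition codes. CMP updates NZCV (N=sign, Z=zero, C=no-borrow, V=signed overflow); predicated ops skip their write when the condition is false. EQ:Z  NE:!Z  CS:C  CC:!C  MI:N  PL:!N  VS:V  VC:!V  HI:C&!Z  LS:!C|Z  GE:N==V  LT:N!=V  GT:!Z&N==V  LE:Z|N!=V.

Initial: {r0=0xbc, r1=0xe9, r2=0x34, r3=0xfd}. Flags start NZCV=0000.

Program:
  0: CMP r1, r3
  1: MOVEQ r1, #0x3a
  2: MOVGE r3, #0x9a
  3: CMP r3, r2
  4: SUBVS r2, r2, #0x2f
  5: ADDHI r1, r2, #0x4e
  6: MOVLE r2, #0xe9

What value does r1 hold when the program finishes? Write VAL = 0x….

VAL = 0x82

[0] flags=1000 → (cmp)
[1] flags=1000 EQ?F → skip
[2] flags=1000 GE?F → skip
[3] flags=1010 → (cmp)
[4] flags=1010 VS?F → skip
[5] flags=1010 HI?T → r1=0x82
[6] flags=1010 LE?T → r2=0xe9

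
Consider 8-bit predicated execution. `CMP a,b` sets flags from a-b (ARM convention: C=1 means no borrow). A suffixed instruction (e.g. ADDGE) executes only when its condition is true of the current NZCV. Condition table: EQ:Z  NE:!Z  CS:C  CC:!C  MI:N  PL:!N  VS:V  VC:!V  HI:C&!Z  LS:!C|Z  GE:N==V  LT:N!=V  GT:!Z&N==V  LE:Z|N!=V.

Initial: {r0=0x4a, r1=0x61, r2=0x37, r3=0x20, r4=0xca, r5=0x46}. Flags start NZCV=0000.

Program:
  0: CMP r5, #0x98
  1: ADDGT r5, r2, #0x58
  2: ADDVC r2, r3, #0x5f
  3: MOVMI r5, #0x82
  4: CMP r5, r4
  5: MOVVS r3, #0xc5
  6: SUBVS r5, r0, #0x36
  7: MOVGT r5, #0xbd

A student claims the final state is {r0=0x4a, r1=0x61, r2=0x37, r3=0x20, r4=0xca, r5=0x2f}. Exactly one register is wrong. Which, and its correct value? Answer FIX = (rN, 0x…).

FIX = (r5, 0x82)

0: ✓ CMP  NZCV=1001
1: ✓ ADDGT  r5←0x8f
2: · ADDVC
3: ✓ MOVMI  r5←0x82
4: ✓ CMP  NZCV=1000
5: · MOVVS
6: · SUBVS
7: · MOVGT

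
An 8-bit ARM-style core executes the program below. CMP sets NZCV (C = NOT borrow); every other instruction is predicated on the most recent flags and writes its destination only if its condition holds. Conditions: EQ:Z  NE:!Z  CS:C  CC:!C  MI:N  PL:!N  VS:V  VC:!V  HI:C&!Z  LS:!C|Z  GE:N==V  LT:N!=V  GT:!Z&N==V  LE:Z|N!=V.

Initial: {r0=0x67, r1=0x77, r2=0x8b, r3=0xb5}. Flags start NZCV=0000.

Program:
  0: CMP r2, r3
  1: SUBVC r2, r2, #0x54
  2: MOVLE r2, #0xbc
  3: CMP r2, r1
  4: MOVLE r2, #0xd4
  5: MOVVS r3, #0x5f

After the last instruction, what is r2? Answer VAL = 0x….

VAL = 0xd4

[0] flags=1000 → (cmp)
[1] flags=1000 VC?T → r2=0x37
[2] flags=1000 LE?T → r2=0xbc
[3] flags=0011 → (cmp)
[4] flags=0011 LE?T → r2=0xd4
[5] flags=0011 VS?T → r3=0x5f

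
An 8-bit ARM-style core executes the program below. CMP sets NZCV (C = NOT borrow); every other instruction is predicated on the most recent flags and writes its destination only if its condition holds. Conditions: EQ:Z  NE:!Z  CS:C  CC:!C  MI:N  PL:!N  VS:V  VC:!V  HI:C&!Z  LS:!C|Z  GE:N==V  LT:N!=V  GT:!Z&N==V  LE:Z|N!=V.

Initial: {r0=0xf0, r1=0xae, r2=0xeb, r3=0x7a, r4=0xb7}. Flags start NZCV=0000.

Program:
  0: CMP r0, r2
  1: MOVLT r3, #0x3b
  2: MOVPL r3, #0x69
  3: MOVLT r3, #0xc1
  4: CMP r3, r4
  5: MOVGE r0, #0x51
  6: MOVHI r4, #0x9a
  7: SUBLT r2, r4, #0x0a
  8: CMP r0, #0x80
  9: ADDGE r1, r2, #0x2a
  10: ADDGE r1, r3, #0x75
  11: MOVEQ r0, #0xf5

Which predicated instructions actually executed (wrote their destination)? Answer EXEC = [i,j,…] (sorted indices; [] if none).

[0] flags=0010 → (cmp)
[1] flags=0010 LT?F → skip
[2] flags=0010 PL?T → r3=0x69
[3] flags=0010 LT?F → skip
[4] flags=1001 → (cmp)
[5] flags=1001 GE?T → r0=0x51
[6] flags=1001 HI?F → skip
[7] flags=1001 LT?F → skip
[8] flags=1001 → (cmp)
[9] flags=1001 GE?T → r1=0x15
[10] flags=1001 GE?T → r1=0xde
[11] flags=1001 EQ?F → skip

EXEC = [2,5,9,10]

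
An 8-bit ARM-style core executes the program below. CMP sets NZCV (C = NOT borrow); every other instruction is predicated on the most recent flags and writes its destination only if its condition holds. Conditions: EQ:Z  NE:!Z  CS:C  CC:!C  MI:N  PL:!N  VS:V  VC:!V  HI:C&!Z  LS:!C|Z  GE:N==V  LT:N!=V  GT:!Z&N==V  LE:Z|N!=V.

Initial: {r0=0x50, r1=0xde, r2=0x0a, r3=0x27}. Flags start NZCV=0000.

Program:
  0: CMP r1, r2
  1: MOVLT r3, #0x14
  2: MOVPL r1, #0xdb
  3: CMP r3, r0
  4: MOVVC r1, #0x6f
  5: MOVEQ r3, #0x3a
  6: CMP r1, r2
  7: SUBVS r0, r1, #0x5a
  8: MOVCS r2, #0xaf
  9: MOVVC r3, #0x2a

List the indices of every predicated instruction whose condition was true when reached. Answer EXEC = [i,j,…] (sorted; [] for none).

0: ✓ CMP  NZCV=1010
1: ✓ MOVLT  r3←0x14
2: · MOVPL
3: ✓ CMP  NZCV=1000
4: ✓ MOVVC  r1←0x6f
5: · MOVEQ
6: ✓ CMP  NZCV=0010
7: · SUBVS
8: ✓ MOVCS  r2←0xaf
9: ✓ MOVVC  r3←0x2a

EXEC = [1,4,8,9]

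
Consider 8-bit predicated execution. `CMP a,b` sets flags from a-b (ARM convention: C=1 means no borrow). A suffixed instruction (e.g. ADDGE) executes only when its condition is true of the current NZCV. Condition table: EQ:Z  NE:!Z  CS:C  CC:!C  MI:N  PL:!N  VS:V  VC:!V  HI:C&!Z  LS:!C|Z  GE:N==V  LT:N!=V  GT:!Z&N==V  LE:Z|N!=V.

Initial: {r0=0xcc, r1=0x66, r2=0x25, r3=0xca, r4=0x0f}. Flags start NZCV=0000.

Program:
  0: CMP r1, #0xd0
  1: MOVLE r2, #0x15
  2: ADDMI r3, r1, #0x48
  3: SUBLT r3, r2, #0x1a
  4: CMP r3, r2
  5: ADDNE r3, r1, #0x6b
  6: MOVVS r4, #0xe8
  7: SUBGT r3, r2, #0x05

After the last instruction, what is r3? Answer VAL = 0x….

[0] flags=1001 → (cmp)
[1] flags=1001 LE?F → skip
[2] flags=1001 MI?T → r3=0xae
[3] flags=1001 LT?F → skip
[4] flags=1010 → (cmp)
[5] flags=1010 NE?T → r3=0xd1
[6] flags=1010 VS?F → skip
[7] flags=1010 GT?F → skip

VAL = 0xd1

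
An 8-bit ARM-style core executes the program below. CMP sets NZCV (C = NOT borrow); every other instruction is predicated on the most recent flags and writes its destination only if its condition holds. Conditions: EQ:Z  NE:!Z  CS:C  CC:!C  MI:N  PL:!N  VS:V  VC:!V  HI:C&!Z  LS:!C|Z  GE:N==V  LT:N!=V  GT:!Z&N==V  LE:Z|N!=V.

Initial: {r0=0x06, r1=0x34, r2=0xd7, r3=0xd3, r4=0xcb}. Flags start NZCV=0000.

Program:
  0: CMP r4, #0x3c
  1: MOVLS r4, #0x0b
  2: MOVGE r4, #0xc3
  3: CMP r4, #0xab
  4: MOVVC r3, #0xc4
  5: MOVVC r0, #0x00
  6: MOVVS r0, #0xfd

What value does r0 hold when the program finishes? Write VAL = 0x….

VAL = 0x00

0: ✓ CMP  NZCV=1010
1: · MOVLS
2: · MOVGE
3: ✓ CMP  NZCV=0010
4: ✓ MOVVC  r3←0xc4
5: ✓ MOVVC  r0←0x00
6: · MOVVS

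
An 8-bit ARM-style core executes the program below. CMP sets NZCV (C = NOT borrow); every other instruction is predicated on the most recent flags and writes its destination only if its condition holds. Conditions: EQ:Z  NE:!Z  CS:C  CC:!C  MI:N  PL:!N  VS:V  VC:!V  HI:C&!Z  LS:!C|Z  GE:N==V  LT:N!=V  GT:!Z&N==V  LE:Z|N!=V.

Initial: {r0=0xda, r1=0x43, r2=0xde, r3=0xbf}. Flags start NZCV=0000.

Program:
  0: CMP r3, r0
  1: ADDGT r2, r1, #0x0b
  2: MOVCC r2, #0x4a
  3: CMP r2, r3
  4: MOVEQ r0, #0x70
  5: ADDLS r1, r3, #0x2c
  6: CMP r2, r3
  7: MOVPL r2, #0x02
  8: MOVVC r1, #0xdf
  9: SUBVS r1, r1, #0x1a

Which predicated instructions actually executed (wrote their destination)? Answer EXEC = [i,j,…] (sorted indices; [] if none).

0: ✓ CMP  NZCV=1000
1: · ADDGT
2: ✓ MOVCC  r2←0x4a
3: ✓ CMP  NZCV=1001
4: · MOVEQ
5: ✓ ADDLS  r1←0xeb
6: ✓ CMP  NZCV=1001
7: · MOVPL
8: · MOVVC
9: ✓ SUBVS  r1←0xd1

EXEC = [2,5,9]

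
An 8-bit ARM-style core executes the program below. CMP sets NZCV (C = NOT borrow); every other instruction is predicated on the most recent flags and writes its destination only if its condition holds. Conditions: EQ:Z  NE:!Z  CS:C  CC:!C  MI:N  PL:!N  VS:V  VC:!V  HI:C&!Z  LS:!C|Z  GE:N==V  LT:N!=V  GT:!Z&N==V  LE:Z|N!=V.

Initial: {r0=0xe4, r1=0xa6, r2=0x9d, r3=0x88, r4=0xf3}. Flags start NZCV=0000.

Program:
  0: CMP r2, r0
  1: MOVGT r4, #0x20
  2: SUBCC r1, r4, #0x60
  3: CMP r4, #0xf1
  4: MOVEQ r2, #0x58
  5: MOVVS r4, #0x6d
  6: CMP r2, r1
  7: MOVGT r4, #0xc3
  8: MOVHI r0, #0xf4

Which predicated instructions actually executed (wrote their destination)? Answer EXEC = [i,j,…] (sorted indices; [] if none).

EXEC = [2,7,8]

[0] flags=1000 → (cmp)
[1] flags=1000 GT?F → skip
[2] flags=1000 CC?T → r1=0x93
[3] flags=0010 → (cmp)
[4] flags=0010 EQ?F → skip
[5] flags=0010 VS?F → skip
[6] flags=0010 → (cmp)
[7] flags=0010 GT?T → r4=0xc3
[8] flags=0010 HI?T → r0=0xf4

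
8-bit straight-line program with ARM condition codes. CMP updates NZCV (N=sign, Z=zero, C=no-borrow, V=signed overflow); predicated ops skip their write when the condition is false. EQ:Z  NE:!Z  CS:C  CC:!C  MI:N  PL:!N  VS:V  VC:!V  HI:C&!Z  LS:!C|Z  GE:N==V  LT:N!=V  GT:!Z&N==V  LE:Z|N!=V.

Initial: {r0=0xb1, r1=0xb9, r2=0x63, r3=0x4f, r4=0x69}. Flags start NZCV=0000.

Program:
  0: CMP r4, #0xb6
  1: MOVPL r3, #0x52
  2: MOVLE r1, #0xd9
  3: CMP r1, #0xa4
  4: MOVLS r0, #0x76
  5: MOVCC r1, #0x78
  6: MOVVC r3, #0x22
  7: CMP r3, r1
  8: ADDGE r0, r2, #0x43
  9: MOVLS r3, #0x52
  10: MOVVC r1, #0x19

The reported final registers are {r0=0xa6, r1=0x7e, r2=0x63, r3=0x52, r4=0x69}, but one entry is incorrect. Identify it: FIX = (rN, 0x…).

0: ✓ CMP  NZCV=1001
1: · MOVPL
2: · MOVLE
3: ✓ CMP  NZCV=0010
4: · MOVLS
5: · MOVCC
6: ✓ MOVVC  r3←0x22
7: ✓ CMP  NZCV=0000
8: ✓ ADDGE  r0←0xa6
9: ✓ MOVLS  r3←0x52
10: ✓ MOVVC  r1←0x19

FIX = (r1, 0x19)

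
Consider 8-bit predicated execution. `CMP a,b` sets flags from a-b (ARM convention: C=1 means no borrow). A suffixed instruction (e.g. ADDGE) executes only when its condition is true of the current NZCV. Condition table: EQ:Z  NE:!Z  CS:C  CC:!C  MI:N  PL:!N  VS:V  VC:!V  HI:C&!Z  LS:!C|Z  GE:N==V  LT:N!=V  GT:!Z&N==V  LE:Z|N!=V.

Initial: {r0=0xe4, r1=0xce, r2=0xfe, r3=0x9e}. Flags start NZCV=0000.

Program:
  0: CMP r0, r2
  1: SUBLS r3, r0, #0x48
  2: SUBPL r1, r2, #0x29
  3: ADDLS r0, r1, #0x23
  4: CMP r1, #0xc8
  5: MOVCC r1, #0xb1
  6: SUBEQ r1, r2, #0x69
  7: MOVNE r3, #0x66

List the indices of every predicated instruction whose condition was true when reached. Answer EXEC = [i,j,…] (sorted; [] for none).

EXEC = [1,3,7]

[0] flags=1000 → (cmp)
[1] flags=1000 LS?T → r3=0x9c
[2] flags=1000 PL?F → skip
[3] flags=1000 LS?T → r0=0xf1
[4] flags=0010 → (cmp)
[5] flags=0010 CC?F → skip
[6] flags=0010 EQ?F → skip
[7] flags=0010 NE?T → r3=0x66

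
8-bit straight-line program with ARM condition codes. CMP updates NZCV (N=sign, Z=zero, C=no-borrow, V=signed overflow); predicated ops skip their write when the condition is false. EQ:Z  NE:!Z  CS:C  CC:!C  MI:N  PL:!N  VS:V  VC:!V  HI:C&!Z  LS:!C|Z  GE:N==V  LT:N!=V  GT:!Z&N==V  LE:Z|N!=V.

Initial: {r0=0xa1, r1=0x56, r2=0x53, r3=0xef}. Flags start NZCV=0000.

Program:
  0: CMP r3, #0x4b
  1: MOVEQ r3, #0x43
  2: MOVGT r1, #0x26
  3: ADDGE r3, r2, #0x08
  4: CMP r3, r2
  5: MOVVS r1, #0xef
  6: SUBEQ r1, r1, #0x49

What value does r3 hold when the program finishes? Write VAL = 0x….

[0] flags=1010 → (cmp)
[1] flags=1010 EQ?F → skip
[2] flags=1010 GT?F → skip
[3] flags=1010 GE?F → skip
[4] flags=1010 → (cmp)
[5] flags=1010 VS?F → skip
[6] flags=1010 EQ?F → skip

VAL = 0xef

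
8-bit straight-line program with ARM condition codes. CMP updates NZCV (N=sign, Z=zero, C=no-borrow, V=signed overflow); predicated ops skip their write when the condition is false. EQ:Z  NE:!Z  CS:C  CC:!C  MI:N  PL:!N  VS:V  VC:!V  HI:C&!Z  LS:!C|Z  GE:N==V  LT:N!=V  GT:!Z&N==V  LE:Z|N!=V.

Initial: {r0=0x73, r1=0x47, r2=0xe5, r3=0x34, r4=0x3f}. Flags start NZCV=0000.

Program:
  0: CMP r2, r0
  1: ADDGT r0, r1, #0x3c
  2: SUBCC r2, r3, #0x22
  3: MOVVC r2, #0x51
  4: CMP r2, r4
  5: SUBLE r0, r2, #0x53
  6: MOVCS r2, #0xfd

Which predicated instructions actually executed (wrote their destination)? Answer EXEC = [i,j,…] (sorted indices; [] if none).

[0] flags=0011 → (cmp)
[1] flags=0011 GT?F → skip
[2] flags=0011 CC?F → skip
[3] flags=0011 VC?F → skip
[4] flags=1010 → (cmp)
[5] flags=1010 LE?T → r0=0x92
[6] flags=1010 CS?T → r2=0xfd

EXEC = [5,6]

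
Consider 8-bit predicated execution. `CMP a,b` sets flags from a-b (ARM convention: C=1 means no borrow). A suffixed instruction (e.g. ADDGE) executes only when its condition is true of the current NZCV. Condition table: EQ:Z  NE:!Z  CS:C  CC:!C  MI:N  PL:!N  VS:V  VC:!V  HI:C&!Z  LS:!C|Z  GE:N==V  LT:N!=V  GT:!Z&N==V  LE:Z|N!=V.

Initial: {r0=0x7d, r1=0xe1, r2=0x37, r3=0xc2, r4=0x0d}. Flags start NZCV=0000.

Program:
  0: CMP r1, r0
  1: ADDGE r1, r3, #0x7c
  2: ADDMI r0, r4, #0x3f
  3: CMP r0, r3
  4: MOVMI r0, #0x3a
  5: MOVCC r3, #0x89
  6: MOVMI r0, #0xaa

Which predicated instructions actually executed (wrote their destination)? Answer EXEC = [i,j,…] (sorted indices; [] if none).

EXEC = [4,5,6]

[0] flags=0011 → (cmp)
[1] flags=0011 GE?F → skip
[2] flags=0011 MI?F → skip
[3] flags=1001 → (cmp)
[4] flags=1001 MI?T → r0=0x3a
[5] flags=1001 CC?T → r3=0x89
[6] flags=1001 MI?T → r0=0xaa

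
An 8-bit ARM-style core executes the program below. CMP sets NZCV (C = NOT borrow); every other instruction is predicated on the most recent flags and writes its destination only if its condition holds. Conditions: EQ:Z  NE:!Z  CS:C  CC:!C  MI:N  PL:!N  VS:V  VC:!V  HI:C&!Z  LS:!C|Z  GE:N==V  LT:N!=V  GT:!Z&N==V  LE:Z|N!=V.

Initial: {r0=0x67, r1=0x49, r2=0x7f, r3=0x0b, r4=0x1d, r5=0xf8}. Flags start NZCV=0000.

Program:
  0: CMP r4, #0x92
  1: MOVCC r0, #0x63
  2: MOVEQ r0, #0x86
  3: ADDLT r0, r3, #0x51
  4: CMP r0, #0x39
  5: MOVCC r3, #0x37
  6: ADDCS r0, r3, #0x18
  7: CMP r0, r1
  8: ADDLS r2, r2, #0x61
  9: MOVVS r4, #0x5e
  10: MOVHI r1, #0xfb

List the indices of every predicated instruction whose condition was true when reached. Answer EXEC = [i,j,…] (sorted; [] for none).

EXEC = [1,6,8]

0: ✓ CMP  NZCV=1001
1: ✓ MOVCC  r0←0x63
2: · MOVEQ
3: · ADDLT
4: ✓ CMP  NZCV=0010
5: · MOVCC
6: ✓ ADDCS  r0←0x23
7: ✓ CMP  NZCV=1000
8: ✓ ADDLS  r2←0xe0
9: · MOVVS
10: · MOVHI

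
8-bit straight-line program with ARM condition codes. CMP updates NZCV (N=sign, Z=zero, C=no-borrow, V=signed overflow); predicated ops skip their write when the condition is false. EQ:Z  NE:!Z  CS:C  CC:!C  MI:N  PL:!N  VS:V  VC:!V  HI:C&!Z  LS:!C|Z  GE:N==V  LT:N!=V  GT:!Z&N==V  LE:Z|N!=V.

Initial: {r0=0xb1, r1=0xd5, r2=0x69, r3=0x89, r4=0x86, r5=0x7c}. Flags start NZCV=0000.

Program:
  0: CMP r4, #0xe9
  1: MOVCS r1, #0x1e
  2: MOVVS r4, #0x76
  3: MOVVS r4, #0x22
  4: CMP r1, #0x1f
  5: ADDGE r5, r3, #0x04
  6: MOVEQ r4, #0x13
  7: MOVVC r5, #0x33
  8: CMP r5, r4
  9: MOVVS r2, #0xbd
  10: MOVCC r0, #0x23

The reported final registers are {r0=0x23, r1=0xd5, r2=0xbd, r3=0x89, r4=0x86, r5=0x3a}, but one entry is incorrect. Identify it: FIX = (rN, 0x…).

0: ✓ CMP  NZCV=1000
1: · MOVCS
2: · MOVVS
3: · MOVVS
4: ✓ CMP  NZCV=1010
5: · ADDGE
6: · MOVEQ
7: ✓ MOVVC  r5←0x33
8: ✓ CMP  NZCV=1001
9: ✓ MOVVS  r2←0xbd
10: ✓ MOVCC  r0←0x23

FIX = (r5, 0x33)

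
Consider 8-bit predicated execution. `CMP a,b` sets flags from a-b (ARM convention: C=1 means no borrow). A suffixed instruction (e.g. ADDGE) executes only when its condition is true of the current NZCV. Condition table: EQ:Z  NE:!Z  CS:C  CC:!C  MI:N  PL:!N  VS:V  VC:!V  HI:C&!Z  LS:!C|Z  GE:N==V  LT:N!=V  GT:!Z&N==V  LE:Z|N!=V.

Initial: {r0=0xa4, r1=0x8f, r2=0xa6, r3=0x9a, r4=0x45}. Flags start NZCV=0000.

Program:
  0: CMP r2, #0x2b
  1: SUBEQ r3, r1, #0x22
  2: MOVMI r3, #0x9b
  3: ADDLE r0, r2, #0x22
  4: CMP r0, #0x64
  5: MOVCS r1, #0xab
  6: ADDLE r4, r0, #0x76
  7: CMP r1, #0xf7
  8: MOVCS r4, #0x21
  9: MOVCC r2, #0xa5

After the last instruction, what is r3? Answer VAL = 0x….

[0] flags=0011 → (cmp)
[1] flags=0011 EQ?F → skip
[2] flags=0011 MI?F → skip
[3] flags=0011 LE?T → r0=0xc8
[4] flags=0011 → (cmp)
[5] flags=0011 CS?T → r1=0xab
[6] flags=0011 LE?T → r4=0x3e
[7] flags=1000 → (cmp)
[8] flags=1000 CS?F → skip
[9] flags=1000 CC?T → r2=0xa5

VAL = 0x9a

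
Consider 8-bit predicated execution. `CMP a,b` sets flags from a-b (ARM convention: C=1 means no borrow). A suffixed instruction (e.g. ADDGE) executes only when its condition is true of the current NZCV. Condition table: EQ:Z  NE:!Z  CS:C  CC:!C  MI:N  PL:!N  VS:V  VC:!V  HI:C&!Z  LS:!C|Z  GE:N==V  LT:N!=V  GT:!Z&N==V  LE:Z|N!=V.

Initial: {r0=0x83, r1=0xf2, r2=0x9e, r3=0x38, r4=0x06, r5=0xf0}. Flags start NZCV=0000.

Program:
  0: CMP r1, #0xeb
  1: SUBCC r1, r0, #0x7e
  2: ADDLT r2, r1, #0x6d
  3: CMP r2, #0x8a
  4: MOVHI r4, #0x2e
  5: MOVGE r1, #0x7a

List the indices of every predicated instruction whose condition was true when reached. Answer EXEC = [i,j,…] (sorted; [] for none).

0: ✓ CMP  NZCV=0010
1: · SUBCC
2: · ADDLT
3: ✓ CMP  NZCV=0010
4: ✓ MOVHI  r4←0x2e
5: ✓ MOVGE  r1←0x7a

EXEC = [4,5]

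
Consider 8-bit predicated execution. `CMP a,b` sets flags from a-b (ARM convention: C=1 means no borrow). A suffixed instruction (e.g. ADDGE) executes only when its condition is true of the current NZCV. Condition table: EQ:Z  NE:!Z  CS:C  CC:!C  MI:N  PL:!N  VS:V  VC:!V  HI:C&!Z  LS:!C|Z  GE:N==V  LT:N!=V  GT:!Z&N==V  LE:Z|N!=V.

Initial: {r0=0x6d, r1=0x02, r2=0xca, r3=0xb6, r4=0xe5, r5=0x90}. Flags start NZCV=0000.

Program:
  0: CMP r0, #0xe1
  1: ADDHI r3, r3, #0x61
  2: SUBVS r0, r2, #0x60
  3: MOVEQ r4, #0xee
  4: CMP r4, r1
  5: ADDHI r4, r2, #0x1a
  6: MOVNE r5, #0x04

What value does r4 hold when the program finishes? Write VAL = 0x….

0: ✓ CMP  NZCV=1001
1: · ADDHI
2: ✓ SUBVS  r0←0x6a
3: · MOVEQ
4: ✓ CMP  NZCV=1010
5: ✓ ADDHI  r4←0xe4
6: ✓ MOVNE  r5←0x04

VAL = 0xe4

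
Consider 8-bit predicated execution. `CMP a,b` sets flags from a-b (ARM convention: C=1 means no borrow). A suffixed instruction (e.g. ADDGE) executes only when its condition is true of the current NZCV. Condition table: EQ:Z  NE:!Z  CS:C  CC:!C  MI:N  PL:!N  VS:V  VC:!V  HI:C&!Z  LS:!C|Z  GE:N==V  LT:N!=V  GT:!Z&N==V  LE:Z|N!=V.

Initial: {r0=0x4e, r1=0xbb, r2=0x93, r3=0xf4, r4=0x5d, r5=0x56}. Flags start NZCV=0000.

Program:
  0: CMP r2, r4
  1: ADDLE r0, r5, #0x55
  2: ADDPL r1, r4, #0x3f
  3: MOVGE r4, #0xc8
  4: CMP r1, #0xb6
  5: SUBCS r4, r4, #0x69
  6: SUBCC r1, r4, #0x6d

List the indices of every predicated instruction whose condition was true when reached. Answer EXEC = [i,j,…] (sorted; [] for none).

0: ✓ CMP  NZCV=0011
1: ✓ ADDLE  r0←0xab
2: ✓ ADDPL  r1←0x9c
3: · MOVGE
4: ✓ CMP  NZCV=1000
5: · SUBCS
6: ✓ SUBCC  r1←0xf0

EXEC = [1,2,6]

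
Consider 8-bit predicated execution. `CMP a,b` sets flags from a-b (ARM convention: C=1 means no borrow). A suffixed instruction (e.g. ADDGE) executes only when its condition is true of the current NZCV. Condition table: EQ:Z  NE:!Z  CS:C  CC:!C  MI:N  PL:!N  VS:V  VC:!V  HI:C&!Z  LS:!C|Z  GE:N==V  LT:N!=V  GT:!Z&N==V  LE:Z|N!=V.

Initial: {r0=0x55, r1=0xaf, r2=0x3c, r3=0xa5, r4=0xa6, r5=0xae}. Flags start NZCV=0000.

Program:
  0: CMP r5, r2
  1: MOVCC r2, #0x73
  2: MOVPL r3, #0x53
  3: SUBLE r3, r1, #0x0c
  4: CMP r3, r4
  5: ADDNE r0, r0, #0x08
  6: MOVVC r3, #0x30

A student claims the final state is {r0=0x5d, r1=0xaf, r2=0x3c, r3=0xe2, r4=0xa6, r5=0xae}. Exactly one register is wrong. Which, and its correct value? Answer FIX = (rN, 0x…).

FIX = (r3, 0x30)

[0] flags=0011 → (cmp)
[1] flags=0011 CC?F → skip
[2] flags=0011 PL?T → r3=0x53
[3] flags=0011 LE?T → r3=0xa3
[4] flags=1000 → (cmp)
[5] flags=1000 NE?T → r0=0x5d
[6] flags=1000 VC?T → r3=0x30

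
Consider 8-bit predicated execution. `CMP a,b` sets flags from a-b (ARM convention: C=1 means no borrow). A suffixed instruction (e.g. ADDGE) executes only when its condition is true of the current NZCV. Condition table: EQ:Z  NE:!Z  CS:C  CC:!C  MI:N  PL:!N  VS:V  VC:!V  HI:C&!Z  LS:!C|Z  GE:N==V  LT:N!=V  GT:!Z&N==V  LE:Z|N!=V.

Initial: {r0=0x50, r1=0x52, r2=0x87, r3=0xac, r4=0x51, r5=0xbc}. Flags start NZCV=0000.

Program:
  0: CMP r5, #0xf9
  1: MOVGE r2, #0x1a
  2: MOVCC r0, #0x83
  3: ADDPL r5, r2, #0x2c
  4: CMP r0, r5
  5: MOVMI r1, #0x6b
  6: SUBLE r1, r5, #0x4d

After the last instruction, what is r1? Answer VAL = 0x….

VAL = 0x6f

[0] flags=1000 → (cmp)
[1] flags=1000 GE?F → skip
[2] flags=1000 CC?T → r0=0x83
[3] flags=1000 PL?F → skip
[4] flags=1000 → (cmp)
[5] flags=1000 MI?T → r1=0x6b
[6] flags=1000 LE?T → r1=0x6f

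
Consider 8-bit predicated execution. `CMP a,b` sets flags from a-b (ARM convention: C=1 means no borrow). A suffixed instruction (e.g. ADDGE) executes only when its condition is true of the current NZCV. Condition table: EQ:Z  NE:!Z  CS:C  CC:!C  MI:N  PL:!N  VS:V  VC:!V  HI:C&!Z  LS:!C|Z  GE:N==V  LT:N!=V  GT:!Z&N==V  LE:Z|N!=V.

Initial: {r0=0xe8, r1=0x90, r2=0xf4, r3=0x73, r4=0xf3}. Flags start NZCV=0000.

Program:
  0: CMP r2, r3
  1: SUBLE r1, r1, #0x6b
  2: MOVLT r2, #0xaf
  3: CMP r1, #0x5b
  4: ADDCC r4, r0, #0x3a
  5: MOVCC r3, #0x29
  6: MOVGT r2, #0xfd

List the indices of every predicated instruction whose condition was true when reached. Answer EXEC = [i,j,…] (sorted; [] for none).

0: ✓ CMP  NZCV=1010
1: ✓ SUBLE  r1←0x25
2: ✓ MOVLT  r2←0xaf
3: ✓ CMP  NZCV=1000
4: ✓ ADDCC  r4←0x22
5: ✓ MOVCC  r3←0x29
6: · MOVGT

EXEC = [1,2,4,5]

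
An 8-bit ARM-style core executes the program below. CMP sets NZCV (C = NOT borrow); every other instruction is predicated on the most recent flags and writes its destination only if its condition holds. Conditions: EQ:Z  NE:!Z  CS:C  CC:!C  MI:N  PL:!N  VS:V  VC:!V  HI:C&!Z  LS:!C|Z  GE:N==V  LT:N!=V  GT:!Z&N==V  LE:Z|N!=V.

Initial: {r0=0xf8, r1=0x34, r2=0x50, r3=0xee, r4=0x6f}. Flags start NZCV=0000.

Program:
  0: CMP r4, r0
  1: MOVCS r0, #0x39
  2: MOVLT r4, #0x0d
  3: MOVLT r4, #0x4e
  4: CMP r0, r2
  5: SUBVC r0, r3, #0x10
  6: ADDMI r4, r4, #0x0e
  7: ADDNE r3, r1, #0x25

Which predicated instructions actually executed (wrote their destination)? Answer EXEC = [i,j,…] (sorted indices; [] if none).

EXEC = [5,6,7]

0: ✓ CMP  NZCV=0000
1: · MOVCS
2: · MOVLT
3: · MOVLT
4: ✓ CMP  NZCV=1010
5: ✓ SUBVC  r0←0xde
6: ✓ ADDMI  r4←0x7d
7: ✓ ADDNE  r3←0x59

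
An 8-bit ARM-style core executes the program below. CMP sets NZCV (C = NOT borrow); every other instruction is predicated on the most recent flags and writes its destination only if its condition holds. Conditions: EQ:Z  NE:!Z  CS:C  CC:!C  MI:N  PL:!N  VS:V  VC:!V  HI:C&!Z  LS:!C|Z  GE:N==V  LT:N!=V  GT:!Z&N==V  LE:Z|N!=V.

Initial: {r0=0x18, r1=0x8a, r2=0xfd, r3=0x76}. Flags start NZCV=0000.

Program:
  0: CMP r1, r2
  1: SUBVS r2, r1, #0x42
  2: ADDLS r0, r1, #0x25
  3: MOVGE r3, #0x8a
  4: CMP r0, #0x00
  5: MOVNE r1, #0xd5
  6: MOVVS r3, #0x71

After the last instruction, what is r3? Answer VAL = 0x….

VAL = 0x76

0: ✓ CMP  NZCV=1000
1: · SUBVS
2: ✓ ADDLS  r0←0xaf
3: · MOVGE
4: ✓ CMP  NZCV=1010
5: ✓ MOVNE  r1←0xd5
6: · MOVVS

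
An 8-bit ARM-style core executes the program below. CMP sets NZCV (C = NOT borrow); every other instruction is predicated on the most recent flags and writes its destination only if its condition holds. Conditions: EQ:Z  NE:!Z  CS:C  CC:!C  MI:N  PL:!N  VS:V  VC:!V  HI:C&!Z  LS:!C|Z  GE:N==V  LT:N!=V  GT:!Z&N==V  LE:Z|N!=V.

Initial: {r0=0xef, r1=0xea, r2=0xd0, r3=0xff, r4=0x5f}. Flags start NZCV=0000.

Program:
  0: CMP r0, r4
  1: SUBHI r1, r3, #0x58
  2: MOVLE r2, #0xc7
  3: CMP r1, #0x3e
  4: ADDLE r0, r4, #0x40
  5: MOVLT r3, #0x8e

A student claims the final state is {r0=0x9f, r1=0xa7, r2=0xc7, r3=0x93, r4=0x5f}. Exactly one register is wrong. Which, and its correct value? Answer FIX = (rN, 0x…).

FIX = (r3, 0x8e)

0: ✓ CMP  NZCV=1010
1: ✓ SUBHI  r1←0xa7
2: ✓ MOVLE  r2←0xc7
3: ✓ CMP  NZCV=0011
4: ✓ ADDLE  r0←0x9f
5: ✓ MOVLT  r3←0x8e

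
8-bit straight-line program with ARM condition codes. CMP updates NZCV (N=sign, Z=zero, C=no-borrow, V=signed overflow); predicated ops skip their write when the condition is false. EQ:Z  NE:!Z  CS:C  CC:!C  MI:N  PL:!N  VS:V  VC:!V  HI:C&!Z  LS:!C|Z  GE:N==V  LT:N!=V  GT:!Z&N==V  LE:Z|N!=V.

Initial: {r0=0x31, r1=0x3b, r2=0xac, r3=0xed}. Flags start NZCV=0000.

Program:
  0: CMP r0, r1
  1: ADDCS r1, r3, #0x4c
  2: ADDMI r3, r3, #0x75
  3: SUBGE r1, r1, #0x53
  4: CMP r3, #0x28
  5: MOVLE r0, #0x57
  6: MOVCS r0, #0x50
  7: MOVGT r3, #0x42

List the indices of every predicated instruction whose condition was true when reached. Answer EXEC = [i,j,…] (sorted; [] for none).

[0] flags=1000 → (cmp)
[1] flags=1000 CS?F → skip
[2] flags=1000 MI?T → r3=0x62
[3] flags=1000 GE?F → skip
[4] flags=0010 → (cmp)
[5] flags=0010 LE?F → skip
[6] flags=0010 CS?T → r0=0x50
[7] flags=0010 GT?T → r3=0x42

EXEC = [2,6,7]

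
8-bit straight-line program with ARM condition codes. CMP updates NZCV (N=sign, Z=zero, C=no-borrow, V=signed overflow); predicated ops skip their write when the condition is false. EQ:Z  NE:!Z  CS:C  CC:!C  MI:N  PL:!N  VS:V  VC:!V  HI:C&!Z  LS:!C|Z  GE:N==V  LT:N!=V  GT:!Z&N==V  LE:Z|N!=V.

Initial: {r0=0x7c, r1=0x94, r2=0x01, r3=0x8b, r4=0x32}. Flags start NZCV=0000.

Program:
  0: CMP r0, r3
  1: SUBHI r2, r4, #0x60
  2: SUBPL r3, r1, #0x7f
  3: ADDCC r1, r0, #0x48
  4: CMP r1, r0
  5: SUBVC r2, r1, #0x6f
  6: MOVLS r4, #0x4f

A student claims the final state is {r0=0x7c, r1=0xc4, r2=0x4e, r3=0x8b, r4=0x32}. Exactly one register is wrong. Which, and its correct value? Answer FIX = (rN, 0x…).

FIX = (r2, 0x01)

[0] flags=1001 → (cmp)
[1] flags=1001 HI?F → skip
[2] flags=1001 PL?F → skip
[3] flags=1001 CC?T → r1=0xc4
[4] flags=0011 → (cmp)
[5] flags=0011 VC?F → skip
[6] flags=0011 LS?F → skip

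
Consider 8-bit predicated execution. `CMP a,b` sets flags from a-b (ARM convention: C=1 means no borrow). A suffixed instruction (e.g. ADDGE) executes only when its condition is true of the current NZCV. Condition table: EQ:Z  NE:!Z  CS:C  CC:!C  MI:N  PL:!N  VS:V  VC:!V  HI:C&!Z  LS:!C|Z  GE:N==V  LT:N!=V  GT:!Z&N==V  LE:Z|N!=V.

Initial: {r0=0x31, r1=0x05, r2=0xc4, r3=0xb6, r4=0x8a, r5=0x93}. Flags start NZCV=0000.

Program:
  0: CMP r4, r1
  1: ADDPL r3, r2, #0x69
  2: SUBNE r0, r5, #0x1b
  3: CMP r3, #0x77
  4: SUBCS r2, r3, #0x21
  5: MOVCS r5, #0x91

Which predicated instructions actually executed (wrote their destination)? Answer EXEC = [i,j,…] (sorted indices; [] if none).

EXEC = [2,4,5]

0: ✓ CMP  NZCV=1010
1: · ADDPL
2: ✓ SUBNE  r0←0x78
3: ✓ CMP  NZCV=0011
4: ✓ SUBCS  r2←0x95
5: ✓ MOVCS  r5←0x91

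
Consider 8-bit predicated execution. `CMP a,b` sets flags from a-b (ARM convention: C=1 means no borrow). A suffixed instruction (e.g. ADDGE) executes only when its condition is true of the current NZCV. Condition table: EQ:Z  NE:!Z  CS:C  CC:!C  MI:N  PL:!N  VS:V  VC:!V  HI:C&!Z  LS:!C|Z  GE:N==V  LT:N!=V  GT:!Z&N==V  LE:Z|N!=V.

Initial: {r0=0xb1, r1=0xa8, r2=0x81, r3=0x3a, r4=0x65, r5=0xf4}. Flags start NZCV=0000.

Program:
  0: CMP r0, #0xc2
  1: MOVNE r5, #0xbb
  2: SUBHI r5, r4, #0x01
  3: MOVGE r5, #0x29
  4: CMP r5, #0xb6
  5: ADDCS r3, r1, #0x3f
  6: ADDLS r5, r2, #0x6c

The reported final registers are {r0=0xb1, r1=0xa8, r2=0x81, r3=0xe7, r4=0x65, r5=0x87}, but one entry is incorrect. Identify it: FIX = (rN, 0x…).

FIX = (r5, 0xbb)

[0] flags=1000 → (cmp)
[1] flags=1000 NE?T → r5=0xbb
[2] flags=1000 HI?F → skip
[3] flags=1000 GE?F → skip
[4] flags=0010 → (cmp)
[5] flags=0010 CS?T → r3=0xe7
[6] flags=0010 LS?F → skip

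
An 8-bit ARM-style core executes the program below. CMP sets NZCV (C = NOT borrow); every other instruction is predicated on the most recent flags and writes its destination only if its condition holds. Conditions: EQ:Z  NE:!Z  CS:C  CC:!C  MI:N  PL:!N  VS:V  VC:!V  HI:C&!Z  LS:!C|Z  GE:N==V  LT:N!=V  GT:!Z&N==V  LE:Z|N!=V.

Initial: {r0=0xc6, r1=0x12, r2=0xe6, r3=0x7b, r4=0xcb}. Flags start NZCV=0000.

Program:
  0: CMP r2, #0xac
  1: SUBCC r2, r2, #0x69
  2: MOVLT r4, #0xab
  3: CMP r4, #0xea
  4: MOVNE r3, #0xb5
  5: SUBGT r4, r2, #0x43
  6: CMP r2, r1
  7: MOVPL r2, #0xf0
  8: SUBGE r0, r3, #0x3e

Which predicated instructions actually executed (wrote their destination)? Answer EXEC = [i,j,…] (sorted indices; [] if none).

EXEC = [4]

0: ✓ CMP  NZCV=0010
1: · SUBCC
2: · MOVLT
3: ✓ CMP  NZCV=1000
4: ✓ MOVNE  r3←0xb5
5: · SUBGT
6: ✓ CMP  NZCV=1010
7: · MOVPL
8: · SUBGE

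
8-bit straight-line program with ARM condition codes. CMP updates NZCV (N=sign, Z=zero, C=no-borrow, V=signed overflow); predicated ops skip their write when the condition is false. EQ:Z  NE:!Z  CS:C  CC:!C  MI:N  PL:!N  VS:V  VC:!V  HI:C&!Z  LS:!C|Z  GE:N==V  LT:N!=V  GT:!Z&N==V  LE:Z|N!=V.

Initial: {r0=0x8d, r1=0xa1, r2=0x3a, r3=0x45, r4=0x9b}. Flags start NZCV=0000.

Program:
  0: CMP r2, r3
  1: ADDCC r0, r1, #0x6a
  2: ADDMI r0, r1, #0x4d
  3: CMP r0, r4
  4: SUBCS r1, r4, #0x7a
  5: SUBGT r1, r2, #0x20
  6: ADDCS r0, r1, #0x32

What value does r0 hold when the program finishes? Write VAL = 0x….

VAL = 0x4c

[0] flags=1000 → (cmp)
[1] flags=1000 CC?T → r0=0x0b
[2] flags=1000 MI?T → r0=0xee
[3] flags=0010 → (cmp)
[4] flags=0010 CS?T → r1=0x21
[5] flags=0010 GT?T → r1=0x1a
[6] flags=0010 CS?T → r0=0x4c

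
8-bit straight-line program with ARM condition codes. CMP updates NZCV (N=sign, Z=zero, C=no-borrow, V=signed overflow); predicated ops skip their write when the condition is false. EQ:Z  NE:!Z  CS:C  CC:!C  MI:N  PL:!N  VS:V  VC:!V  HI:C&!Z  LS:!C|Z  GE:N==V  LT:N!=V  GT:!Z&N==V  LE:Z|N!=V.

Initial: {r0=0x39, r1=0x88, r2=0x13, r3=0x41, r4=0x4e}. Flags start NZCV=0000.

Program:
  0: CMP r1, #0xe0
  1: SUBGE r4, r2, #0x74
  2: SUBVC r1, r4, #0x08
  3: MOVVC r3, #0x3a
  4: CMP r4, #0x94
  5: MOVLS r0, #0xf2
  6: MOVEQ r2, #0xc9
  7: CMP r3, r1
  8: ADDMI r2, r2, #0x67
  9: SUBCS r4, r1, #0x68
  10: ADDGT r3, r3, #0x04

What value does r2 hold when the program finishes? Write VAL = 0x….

0: ✓ CMP  NZCV=1000
1: · SUBGE
2: ✓ SUBVC  r1←0x46
3: ✓ MOVVC  r3←0x3a
4: ✓ CMP  NZCV=1001
5: ✓ MOVLS  r0←0xf2
6: · MOVEQ
7: ✓ CMP  NZCV=1000
8: ✓ ADDMI  r2←0x7a
9: · SUBCS
10: · ADDGT

VAL = 0x7a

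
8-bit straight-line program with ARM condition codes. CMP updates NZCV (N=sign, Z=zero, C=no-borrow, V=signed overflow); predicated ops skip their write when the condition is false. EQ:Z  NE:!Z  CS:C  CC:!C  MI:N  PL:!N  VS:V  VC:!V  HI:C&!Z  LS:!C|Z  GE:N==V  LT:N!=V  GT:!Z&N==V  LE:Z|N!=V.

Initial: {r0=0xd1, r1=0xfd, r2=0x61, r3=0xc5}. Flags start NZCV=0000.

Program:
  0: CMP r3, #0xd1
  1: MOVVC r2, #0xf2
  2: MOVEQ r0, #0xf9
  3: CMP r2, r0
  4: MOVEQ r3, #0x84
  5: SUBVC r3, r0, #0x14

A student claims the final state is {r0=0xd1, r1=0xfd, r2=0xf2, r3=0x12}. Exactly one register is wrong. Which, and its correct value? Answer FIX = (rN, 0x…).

FIX = (r3, 0xbd)

0: ✓ CMP  NZCV=1000
1: ✓ MOVVC  r2←0xf2
2: · MOVEQ
3: ✓ CMP  NZCV=0010
4: · MOVEQ
5: ✓ SUBVC  r3←0xbd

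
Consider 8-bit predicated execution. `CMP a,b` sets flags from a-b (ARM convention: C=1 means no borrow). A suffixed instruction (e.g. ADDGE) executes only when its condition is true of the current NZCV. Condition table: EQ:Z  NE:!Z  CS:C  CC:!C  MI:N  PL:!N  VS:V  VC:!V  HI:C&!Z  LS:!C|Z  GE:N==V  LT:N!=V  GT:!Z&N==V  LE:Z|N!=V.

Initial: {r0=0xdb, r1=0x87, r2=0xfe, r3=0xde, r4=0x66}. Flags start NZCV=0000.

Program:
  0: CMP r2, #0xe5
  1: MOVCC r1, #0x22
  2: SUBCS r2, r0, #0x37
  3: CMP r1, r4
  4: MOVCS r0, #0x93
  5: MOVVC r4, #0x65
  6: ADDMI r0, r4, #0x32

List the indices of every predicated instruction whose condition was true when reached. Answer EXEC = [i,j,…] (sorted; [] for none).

EXEC = [2,4]

0: ✓ CMP  NZCV=0010
1: · MOVCC
2: ✓ SUBCS  r2←0xa4
3: ✓ CMP  NZCV=0011
4: ✓ MOVCS  r0←0x93
5: · MOVVC
6: · ADDMI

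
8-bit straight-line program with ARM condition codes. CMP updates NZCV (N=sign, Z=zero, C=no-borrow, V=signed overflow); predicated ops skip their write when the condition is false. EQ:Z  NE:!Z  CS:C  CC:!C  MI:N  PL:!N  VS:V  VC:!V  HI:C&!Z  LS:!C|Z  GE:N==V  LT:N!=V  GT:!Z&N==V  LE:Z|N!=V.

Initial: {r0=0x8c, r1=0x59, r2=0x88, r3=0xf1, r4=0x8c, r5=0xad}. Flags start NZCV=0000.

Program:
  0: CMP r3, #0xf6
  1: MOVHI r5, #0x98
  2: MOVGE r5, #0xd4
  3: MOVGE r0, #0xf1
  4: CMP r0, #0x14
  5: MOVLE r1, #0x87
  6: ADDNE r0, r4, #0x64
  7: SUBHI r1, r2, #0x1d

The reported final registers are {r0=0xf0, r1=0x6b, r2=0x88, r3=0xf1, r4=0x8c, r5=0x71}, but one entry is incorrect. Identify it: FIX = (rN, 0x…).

FIX = (r5, 0xad)

[0] flags=1000 → (cmp)
[1] flags=1000 HI?F → skip
[2] flags=1000 GE?F → skip
[3] flags=1000 GE?F → skip
[4] flags=0011 → (cmp)
[5] flags=0011 LE?T → r1=0x87
[6] flags=0011 NE?T → r0=0xf0
[7] flags=0011 HI?T → r1=0x6b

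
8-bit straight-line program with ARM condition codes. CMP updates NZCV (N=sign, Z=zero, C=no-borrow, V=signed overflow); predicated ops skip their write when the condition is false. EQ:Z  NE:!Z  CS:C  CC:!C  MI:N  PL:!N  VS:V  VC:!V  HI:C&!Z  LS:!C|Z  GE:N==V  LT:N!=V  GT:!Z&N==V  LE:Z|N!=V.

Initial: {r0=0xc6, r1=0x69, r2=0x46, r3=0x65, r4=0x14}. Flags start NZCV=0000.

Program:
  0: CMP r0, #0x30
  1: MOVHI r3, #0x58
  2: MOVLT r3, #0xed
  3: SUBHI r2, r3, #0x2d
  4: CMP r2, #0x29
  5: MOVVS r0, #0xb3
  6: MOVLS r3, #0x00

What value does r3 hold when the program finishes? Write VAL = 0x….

0: ✓ CMP  NZCV=1010
1: ✓ MOVHI  r3←0x58
2: ✓ MOVLT  r3←0xed
3: ✓ SUBHI  r2←0xc0
4: ✓ CMP  NZCV=1010
5: · MOVVS
6: · MOVLS

VAL = 0xed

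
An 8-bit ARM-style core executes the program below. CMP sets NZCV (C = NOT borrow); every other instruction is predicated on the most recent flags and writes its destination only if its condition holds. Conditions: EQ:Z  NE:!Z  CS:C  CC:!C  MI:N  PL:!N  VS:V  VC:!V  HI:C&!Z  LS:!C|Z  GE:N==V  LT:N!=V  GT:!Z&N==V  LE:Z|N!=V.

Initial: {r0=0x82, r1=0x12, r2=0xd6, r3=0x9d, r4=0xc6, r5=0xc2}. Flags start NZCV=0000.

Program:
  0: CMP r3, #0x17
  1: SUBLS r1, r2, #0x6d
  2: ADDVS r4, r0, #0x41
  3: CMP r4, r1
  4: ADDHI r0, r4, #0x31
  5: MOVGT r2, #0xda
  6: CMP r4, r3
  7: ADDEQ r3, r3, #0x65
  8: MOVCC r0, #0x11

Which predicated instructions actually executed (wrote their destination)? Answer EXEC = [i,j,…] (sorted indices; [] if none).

EXEC = [4]

0: ✓ CMP  NZCV=1010
1: · SUBLS
2: · ADDVS
3: ✓ CMP  NZCV=1010
4: ✓ ADDHI  r0←0xf7
5: · MOVGT
6: ✓ CMP  NZCV=0010
7: · ADDEQ
8: · MOVCC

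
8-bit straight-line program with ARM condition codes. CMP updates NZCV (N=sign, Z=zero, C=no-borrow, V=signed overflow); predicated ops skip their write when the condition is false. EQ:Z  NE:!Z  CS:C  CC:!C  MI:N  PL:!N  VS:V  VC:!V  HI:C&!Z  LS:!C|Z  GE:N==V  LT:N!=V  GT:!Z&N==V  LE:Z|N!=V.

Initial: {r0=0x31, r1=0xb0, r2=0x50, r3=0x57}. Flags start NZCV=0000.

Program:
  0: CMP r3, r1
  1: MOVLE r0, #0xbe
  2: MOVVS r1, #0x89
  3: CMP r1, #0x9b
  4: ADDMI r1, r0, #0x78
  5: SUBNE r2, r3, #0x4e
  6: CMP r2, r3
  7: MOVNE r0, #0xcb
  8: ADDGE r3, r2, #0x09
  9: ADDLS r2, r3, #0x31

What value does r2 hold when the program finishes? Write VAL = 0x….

VAL = 0x88

[0] flags=1001 → (cmp)
[1] flags=1001 LE?F → skip
[2] flags=1001 VS?T → r1=0x89
[3] flags=1000 → (cmp)
[4] flags=1000 MI?T → r1=0xa9
[5] flags=1000 NE?T → r2=0x09
[6] flags=1000 → (cmp)
[7] flags=1000 NE?T → r0=0xcb
[8] flags=1000 GE?F → skip
[9] flags=1000 LS?T → r2=0x88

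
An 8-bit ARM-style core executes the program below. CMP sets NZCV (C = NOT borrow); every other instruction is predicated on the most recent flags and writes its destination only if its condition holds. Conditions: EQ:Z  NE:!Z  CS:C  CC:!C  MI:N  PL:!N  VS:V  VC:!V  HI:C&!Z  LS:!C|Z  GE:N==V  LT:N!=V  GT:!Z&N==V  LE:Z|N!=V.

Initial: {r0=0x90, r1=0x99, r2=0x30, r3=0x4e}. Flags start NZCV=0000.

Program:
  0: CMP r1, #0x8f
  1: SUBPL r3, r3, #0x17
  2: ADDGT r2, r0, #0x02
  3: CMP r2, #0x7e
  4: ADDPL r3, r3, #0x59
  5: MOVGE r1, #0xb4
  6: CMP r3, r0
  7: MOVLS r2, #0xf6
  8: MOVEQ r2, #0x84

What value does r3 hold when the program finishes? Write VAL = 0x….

[0] flags=0010 → (cmp)
[1] flags=0010 PL?T → r3=0x37
[2] flags=0010 GT?T → r2=0x92
[3] flags=0011 → (cmp)
[4] flags=0011 PL?T → r3=0x90
[5] flags=0011 GE?F → skip
[6] flags=0110 → (cmp)
[7] flags=0110 LS?T → r2=0xf6
[8] flags=0110 EQ?T → r2=0x84

VAL = 0x90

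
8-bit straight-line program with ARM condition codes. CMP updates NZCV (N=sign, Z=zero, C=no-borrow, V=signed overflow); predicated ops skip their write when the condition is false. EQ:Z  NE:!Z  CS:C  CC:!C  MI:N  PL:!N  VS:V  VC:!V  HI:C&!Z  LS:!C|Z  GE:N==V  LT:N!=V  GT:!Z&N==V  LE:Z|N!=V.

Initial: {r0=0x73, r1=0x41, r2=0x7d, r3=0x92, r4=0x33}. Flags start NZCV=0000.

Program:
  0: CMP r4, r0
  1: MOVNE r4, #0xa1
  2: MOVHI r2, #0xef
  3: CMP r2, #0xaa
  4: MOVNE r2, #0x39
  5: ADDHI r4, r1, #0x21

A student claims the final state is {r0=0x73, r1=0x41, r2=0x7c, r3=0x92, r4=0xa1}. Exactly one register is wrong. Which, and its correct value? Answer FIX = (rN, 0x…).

FIX = (r2, 0x39)

[0] flags=1000 → (cmp)
[1] flags=1000 NE?T → r4=0xa1
[2] flags=1000 HI?F → skip
[3] flags=1001 → (cmp)
[4] flags=1001 NE?T → r2=0x39
[5] flags=1001 HI?F → skip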